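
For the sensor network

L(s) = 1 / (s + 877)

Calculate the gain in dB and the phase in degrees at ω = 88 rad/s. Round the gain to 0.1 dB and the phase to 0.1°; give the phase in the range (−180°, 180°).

Substitute s = j88:
Numerator: 1 = 1 + j0
Denominator: (j88) + 877 = 877 + j88
|N| = √(1² + 0²) ≈ 1, ∠N ≈ 0.00°
|D| = √(877² + 88²) ≈ 881.4, ∠D ≈ 5.73°
|L| = 1 / 881.4 ≈ 0.0011346
Gain = 20 log₁₀(0.0011346) ≈ -58.90 dB
∠L = 0.00° − 5.73° = -5.73°

-58.9 dB, -5.7°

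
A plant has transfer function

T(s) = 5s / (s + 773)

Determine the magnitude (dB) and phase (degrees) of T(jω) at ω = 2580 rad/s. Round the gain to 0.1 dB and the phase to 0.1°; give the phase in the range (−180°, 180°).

13.6 dB, 16.7°

At s = jω = j2580:
zero at origin: s = j2580 → |·| = 2580, ∠ = 90.00°
pole (s+773): 773 + j2580 → |·| = √(773²+2580²) = √7253929 ≈ 2693.3, ∠ = arctan(2580/773) ≈ 73.32°
|T| = 5 · 2580 / 2693.3 ≈ 4.7897
Gain = 20 log₁₀(4.7897) ≈ 13.61 dB
∠T = 90.00° − 73.32° = 16.68°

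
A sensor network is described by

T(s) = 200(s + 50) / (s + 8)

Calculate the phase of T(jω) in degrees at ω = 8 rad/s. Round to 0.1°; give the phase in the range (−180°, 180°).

At s = jω = j8:
zero (s+50): 50 + j8 → |·| = √(50²+8²) = √2564 ≈ 50.636, ∠ = arctan(8/50) ≈ 9.09°
pole (s+8): 8 + j8 → |·| = √(8²+8²) = √128 ≈ 11.314, ∠ = arctan(8/8) ≈ 45.00°
∠T = 9.09° − 45.00° = -35.91°

-35.9°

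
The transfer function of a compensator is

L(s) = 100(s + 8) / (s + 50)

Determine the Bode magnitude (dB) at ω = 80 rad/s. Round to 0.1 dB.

At s = jω = j80:
zero (s+8): 8 + j80 → |·| = √(8²+80²) = √6464 ≈ 80.399, ∠ = arctan(80/8) ≈ 84.29°
pole (s+50): 50 + j80 → |·| = √(50²+80²) = √8900 ≈ 94.34, ∠ = arctan(80/50) ≈ 57.99°
|L| = 100 · 80.399 / 94.34 ≈ 85.223
Gain = 20 log₁₀(85.223) ≈ 38.61 dB

38.6 dB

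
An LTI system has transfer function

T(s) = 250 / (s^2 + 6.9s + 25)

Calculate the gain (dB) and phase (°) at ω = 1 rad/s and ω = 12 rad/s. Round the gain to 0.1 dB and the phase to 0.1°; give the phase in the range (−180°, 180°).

ω = 1: 20.0 dB, -16.0°; ω = 12: 4.7 dB, -145.2°

At s = jω = j1:
quadratic: (j1)² + 6.9·j1 + 25 = 24 + j6.9 → |·| ≈ 24.972, ∠ ≈ 16.04°
|T| = 250 / 24.972 ≈ 10.011
Gain = 20 log₁₀(10.011) ≈ 20.01 dB
∠T = 0.00° − 16.04° = -16.04°

At s = jω = j12:
quadratic: (j12)² + 6.9·j12 + 25 = -119 + j82.8 → |·| ≈ 144.97, ∠ ≈ 145.17°
|T| = 250 / 144.97 ≈ 1.7245
Gain = 20 log₁₀(1.7245) ≈ 4.73 dB
∠T = 0.00° − 145.17° = -145.17°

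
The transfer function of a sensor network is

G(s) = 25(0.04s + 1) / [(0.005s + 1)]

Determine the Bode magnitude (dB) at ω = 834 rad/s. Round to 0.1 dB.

45.8 dB

At ω = 834 rad/s:
zero (1 + j834·0.04) = 1 + j33.36 → |·| ≈ 33.375, ∠ ≈ 88.28°
pole (1 + j834·0.005) = 1 + j4.17 → |·| ≈ 4.2882, ∠ ≈ 76.51°
|G| = 25 · 33.375 / (4.2882) ≈ 194.57
Gain = 20 log₁₀(194.57) ≈ 45.78 dB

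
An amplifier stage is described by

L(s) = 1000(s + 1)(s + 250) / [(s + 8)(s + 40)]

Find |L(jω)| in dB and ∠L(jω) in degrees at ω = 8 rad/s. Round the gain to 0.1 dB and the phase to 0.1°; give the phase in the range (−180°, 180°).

At s = jω = j8:
zero (s+1): 1 + j8 → |·| = √(1²+8²) = √65 ≈ 8.0623, ∠ = arctan(8/1) ≈ 82.87°
zero (s+250): 250 + j8 → |·| = √(250²+8²) = √62564 ≈ 250.13, ∠ = arctan(8/250) ≈ 1.83°
pole (s+8): 8 + j8 → |·| = √(8²+8²) = √128 ≈ 11.314, ∠ = arctan(8/8) ≈ 45.00°
pole (s+40): 40 + j8 → |·| = √(40²+8²) = √1664 ≈ 40.792, ∠ = arctan(8/40) ≈ 11.31°
|L| = 1000 · 2016.6 / 461.52 ≈ 4369.5
Gain = 20 log₁₀(4369.5) ≈ 72.81 dB
∠L = 84.70° − 56.31° = 28.39°

72.8 dB, 28.4°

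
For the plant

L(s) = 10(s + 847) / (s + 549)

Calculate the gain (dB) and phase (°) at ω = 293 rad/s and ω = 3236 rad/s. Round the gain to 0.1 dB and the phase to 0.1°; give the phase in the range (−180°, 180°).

ω = 293: 23.2 dB, -9.0°; ω = 3236: 20.2 dB, -5.0°

At s = jω = j293:
zero (s+847): 847 + j293 → |·| = √(847²+293²) = √803258 ≈ 896.25, ∠ = arctan(293/847) ≈ 19.08°
pole (s+549): 549 + j293 → |·| = √(549²+293²) = √387250 ≈ 622.29, ∠ = arctan(293/549) ≈ 28.09°
|L| = 10 · 896.25 / 622.29 ≈ 14.402
Gain = 20 log₁₀(14.402) ≈ 23.17 dB
∠L = 19.08° − 28.09° = -9.01°

At s = jω = j3236:
zero (s+847): 847 + j3236 → |·| = √(847²+3236²) = √11189105 ≈ 3345, ∠ = arctan(3236/847) ≈ 75.33°
pole (s+549): 549 + j3236 → |·| = √(549²+3236²) = √10773097 ≈ 3282.2, ∠ = arctan(3236/549) ≈ 80.37°
|L| = 10 · 3345 / 3282.2 ≈ 10.191
Gain = 20 log₁₀(10.191) ≈ 20.16 dB
∠L = 75.33° − 80.37° = -5.04°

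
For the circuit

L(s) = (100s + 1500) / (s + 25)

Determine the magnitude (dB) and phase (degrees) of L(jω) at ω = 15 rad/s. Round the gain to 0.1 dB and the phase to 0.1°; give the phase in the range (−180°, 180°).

37.2 dB, 14.0°

Substitute s = j15:
Numerator: 100(j15) + 1500 = 1500 + j1500
Denominator: (j15) + 25 = 25 + j15
|N| = √(1500² + 1500²) ≈ 2121.3, ∠N ≈ 45.00°
|D| = √(25² + 15²) ≈ 29.155, ∠D ≈ 30.96°
|L| = 2121.3 / 29.155 ≈ 72.759
Gain = 20 log₁₀(72.759) ≈ 37.24 dB
∠L = 45.00° − 30.96° = 14.04°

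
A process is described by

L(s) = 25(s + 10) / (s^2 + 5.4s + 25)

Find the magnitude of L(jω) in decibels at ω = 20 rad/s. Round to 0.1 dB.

At s = jω = j20:
zero (s+10): 10 + j20 → |·| = √(10²+20²) = √500 ≈ 22.361, ∠ = arctan(20/10) ≈ 63.43°
quadratic: (j20)² + 5.4·j20 + 25 = -375 + j108 → |·| ≈ 390.24, ∠ ≈ 163.93°
|L| = 25 · 22.361 / 390.24 ≈ 1.4325
Gain = 20 log₁₀(1.4325) ≈ 3.12 dB

3.1 dB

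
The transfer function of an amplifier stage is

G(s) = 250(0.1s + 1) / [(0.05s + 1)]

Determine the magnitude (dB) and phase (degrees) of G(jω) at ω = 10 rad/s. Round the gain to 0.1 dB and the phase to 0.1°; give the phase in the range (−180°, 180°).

50.0 dB, 18.4°

At ω = 10 rad/s:
zero (1 + j10·0.1) = 1 + j1 → |·| ≈ 1.4142, ∠ ≈ 45.00°
pole (1 + j10·0.05) = 1 + j0.5 → |·| ≈ 1.118, ∠ ≈ 26.57°
|G| = 250 · 1.4142 / (1.118) ≈ 316.23
Gain = 20 log₁₀(316.23) ≈ 50.00 dB
∠G = (45.00°) − (26.57°) = 18.43°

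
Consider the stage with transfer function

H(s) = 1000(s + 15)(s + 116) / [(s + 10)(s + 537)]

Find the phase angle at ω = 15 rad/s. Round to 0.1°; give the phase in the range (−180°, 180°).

At s = jω = j15:
zero (s+15): 15 + j15 → |·| = √(15²+15²) = √450 ≈ 21.213, ∠ = arctan(15/15) ≈ 45.00°
zero (s+116): 116 + j15 → |·| = √(116²+15²) = √13681 ≈ 116.97, ∠ = arctan(15/116) ≈ 7.37°
pole (s+10): 10 + j15 → |·| = √(10²+15²) = √325 ≈ 18.028, ∠ = arctan(15/10) ≈ 56.31°
pole (s+537): 537 + j15 → |·| = √(537²+15²) = √288594 ≈ 537.21, ∠ = arctan(15/537) ≈ 1.60°
∠H = 52.37° − 57.91° = -5.54°

-5.5°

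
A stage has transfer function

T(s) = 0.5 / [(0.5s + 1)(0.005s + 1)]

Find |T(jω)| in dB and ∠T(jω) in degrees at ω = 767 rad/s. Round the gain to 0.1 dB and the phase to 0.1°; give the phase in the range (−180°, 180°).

-69.7 dB, -165.2°

At ω = 767 rad/s:
pole (1 + j767·0.5) = 1 + j383.5 → |·| ≈ 383.5, ∠ ≈ 89.85°
pole (1 + j767·0.005) = 1 + j3.835 → |·| ≈ 3.9632, ∠ ≈ 75.39°
|T| = 0.5 · 1 / (383.5 · 3.9632) ≈ 0.00032897
Gain = 20 log₁₀(0.00032897) ≈ -69.66 dB
∠T = (0°) − (89.85° + 75.39°) = -165.24°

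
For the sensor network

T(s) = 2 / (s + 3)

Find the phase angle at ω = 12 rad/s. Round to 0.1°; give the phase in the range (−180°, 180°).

-76.0°

At s = jω = j12:
pole (s+3): 3 + j12 → |·| = √(3²+12²) = √153 ≈ 12.369, ∠ = arctan(12/3) ≈ 75.96°
∠T = 0.00° − 75.96° = -75.96°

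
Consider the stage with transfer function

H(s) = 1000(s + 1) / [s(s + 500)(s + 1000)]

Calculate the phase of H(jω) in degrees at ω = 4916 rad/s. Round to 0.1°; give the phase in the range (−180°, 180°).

-162.7°

At s = jω = j4916:
zero (s+1): 1 + j4916 → |·| = √(1²+4916²) = √24167057 ≈ 4916, ∠ = arctan(4916/1) ≈ 89.99°
pole (s+500): 500 + j4916 → |·| = √(500²+4916²) = √24417056 ≈ 4941.4, ∠ = arctan(4916/500) ≈ 84.19°
pole (s+1000): 1000 + j4916 → |·| = √(1000²+4916²) = √25167056 ≈ 5016.7, ∠ = arctan(4916/1000) ≈ 78.50°
pole at origin: |s| = 4916, ∠ = 90.00° (in denominator)
∠H = 89.99° − 252.69° = -162.70°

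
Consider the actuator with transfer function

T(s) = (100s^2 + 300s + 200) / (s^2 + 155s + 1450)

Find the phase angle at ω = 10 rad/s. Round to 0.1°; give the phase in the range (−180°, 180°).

Substitute s = j10:
Numerator: 100(j10)^2 + 300(j10) + 200 = -9800 + j3000
Denominator: (j10)^2 + 155(j10) + 1450 = 1350 + j1550
|N| = √(9800² + 3000²) ≈ 10249, ∠N ≈ 162.98°
|D| = √(1350² + 1550²) ≈ 2055.5, ∠D ≈ 48.95°
∠T = 162.98° − 48.95° = 114.03°

114.0°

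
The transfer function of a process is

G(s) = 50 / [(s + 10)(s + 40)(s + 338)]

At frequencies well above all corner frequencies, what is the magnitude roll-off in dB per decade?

Each pole contributes −20 dB/decade at high frequency; each zero contributes +20 dB/decade.
Net: 0 zero(s) − 3 pole(s) → -60 dB/decade.

-60 dB/decade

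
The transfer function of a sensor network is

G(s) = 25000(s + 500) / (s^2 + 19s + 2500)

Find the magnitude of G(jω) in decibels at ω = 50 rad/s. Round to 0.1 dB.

82.4 dB

At s = jω = j50:
zero (s+500): 500 + j50 → |·| = √(500²+50²) = √252500 ≈ 502.49, ∠ = arctan(50/500) ≈ 5.71°
quadratic: (j50)² + 19·j50 + 2500 = 0 + j950 → |·| ≈ 950, ∠ ≈ 90.00°
|G| = 25000 · 502.49 / 950 ≈ 13223
Gain = 20 log₁₀(13223) ≈ 82.43 dB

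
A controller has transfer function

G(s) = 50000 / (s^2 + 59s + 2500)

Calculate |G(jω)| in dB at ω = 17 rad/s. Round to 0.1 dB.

At s = jω = j17:
quadratic: (j17)² + 59·j17 + 2500 = 2211 + j1003 → |·| ≈ 2427.9, ∠ ≈ 24.40°
|G| = 50000 / 2427.9 ≈ 20.594
Gain = 20 log₁₀(20.594) ≈ 26.27 dB

26.3 dB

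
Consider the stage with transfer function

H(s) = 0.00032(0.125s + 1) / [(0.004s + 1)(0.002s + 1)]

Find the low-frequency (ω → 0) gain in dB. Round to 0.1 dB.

-69.9 dB

H(0) = 0.00032 · 1 / 1 = 0.00032
20 log₁₀(0.00032) ≈ -69.90 dB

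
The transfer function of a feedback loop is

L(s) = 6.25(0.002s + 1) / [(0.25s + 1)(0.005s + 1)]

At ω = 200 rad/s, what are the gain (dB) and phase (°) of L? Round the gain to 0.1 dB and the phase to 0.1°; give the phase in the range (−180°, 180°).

At ω = 200 rad/s:
zero (1 + j200·0.002) = 1 + j0.4 → |·| ≈ 1.077, ∠ ≈ 21.80°
pole (1 + j200·0.25) = 1 + j50 → |·| ≈ 50.01, ∠ ≈ 88.85°
pole (1 + j200·0.005) = 1 + j1 → |·| ≈ 1.4142, ∠ ≈ 45.00°
|L| = 6.25 · 1.077 / (50.01 · 1.4142) ≈ 0.095176
Gain = 20 log₁₀(0.095176) ≈ -20.43 dB
∠L = (21.80°) − (88.85° + 45.00°) = -112.05°

-20.4 dB, -112.1°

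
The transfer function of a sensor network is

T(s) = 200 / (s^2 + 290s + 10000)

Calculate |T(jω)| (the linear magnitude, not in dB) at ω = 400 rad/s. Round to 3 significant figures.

0.00105

Substitute s = j400:
Numerator: 200 = 200 + j0
Denominator: (j400)^2 + 290(j400) + 10000 = -150000 + j116000
|N| = √(200² + 0²) ≈ 200, ∠N ≈ 0.00°
|D| = √(150000² + 116000²) ≈ 1.8962e+05, ∠D ≈ 142.28°
|T| = 200 / 1.8962e+05 ≈ 0.0010547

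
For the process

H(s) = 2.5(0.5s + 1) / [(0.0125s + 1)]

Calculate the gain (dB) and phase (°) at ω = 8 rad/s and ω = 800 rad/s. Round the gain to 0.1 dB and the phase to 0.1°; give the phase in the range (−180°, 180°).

ω = 8: 20.2 dB, 70.3°; ω = 800: 40.0 dB, 5.6°

At ω = 8 rad/s:
zero (1 + j8·0.5) = 1 + j4 → |·| ≈ 4.1231, ∠ ≈ 75.96°
pole (1 + j8·0.0125) = 1 + j0.1 → |·| ≈ 1.005, ∠ ≈ 5.71°
|H| = 2.5 · 4.1231 / (1.005) ≈ 10.256
Gain = 20 log₁₀(10.256) ≈ 20.22 dB
∠H = (75.96°) − (5.71°) = 70.25°

At ω = 800 rad/s:
zero (1 + j800·0.5) = 1 + j400 → |·| ≈ 400, ∠ ≈ 89.86°
pole (1 + j800·0.0125) = 1 + j10 → |·| ≈ 10.05, ∠ ≈ 84.29°
|H| = 2.5 · 400 / (10.05) ≈ 99.502
Gain = 20 log₁₀(99.502) ≈ 39.96 dB
∠H = (89.86°) − (84.29°) = 5.57°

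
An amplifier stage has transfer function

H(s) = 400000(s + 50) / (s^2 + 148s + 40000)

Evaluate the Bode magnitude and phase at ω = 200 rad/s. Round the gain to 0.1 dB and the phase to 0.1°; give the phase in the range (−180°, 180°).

68.9 dB, -14.0°

At s = jω = j200:
zero (s+50): 50 + j200 → |·| = √(50²+200²) = √42500 ≈ 206.16, ∠ = arctan(200/50) ≈ 75.96°
quadratic: (j200)² + 148·j200 + 40000 = 0 + j29600 → |·| ≈ 29600, ∠ ≈ 90.00°
|H| = 400000 · 206.16 / 29600 ≈ 2785.9
Gain = 20 log₁₀(2785.9) ≈ 68.90 dB
∠H = 75.96° − 90.00° = -14.04°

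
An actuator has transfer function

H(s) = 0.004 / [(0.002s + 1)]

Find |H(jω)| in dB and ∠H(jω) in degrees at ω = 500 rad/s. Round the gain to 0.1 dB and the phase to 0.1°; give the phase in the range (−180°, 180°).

-51.0 dB, -45.0°

At ω = 500 rad/s:
pole (1 + j500·0.002) = 1 + j1 → |·| ≈ 1.4142, ∠ ≈ 45.00°
|H| = 0.004 · 1 / (1.4142) ≈ 0.0028285
Gain = 20 log₁₀(0.0028285) ≈ -50.97 dB
∠H = (0°) − (45.00°) = -45.00°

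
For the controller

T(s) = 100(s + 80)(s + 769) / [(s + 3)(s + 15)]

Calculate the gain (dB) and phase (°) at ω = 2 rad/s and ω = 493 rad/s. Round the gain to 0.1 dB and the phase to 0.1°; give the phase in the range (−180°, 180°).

ω = 2: 101.0 dB, -39.7°; ω = 493: 45.5 dB, -64.5°

At s = jω = j2:
zero (s+80): 80 + j2 → |·| = √(80²+2²) = √6404 ≈ 80.025, ∠ = arctan(2/80) ≈ 1.43°
zero (s+769): 769 + j2 → |·| = √(769²+2²) = √591365 ≈ 769, ∠ = arctan(2/769) ≈ 0.15°
pole (s+3): 3 + j2 → |·| = √(3²+2²) = √13 ≈ 3.6056, ∠ = arctan(2/3) ≈ 33.69°
pole (s+15): 15 + j2 → |·| = √(15²+2²) = √229 ≈ 15.133, ∠ = arctan(2/15) ≈ 7.59°
|T| = 100 · 61539 / 54.564 ≈ 1.1278e+05
Gain = 20 log₁₀(1.1278e+05) ≈ 101.04 dB
∠T = 1.58° − 41.28° = -39.70°

At s = jω = j493:
zero (s+80): 80 + j493 → |·| = √(80²+493²) = √249449 ≈ 499.45, ∠ = arctan(493/80) ≈ 80.78°
zero (s+769): 769 + j493 → |·| = √(769²+493²) = √834410 ≈ 913.46, ∠ = arctan(493/769) ≈ 32.66°
pole (s+3): 3 + j493 → |·| = √(3²+493²) = √243058 ≈ 493.01, ∠ = arctan(493/3) ≈ 89.65°
pole (s+15): 15 + j493 → |·| = √(15²+493²) = √243274 ≈ 493.23, ∠ = arctan(493/15) ≈ 88.26°
|T| = 100 · 4.5623e+05 / 2.4317e+05 ≈ 187.62
Gain = 20 log₁₀(187.62) ≈ 45.47 dB
∠T = 113.44° − 177.91° = -64.47°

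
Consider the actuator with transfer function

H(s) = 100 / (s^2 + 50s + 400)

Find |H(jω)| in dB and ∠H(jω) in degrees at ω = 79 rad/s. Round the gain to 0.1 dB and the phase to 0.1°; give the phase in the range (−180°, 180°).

Substitute s = j79:
Numerator: 100 = 100 + j0
Denominator: (j79)^2 + 50(j79) + 400 = -5841 + j3950
|N| = √(100² + 0²) ≈ 100, ∠N ≈ 0.00°
|D| = √(5841² + 3950²) ≈ 7051.2, ∠D ≈ 145.93°
|H| = 100 / 7051.2 ≈ 0.014182
Gain = 20 log₁₀(0.014182) ≈ -36.97 dB
∠H = 0.00° − 145.93° = -145.93°

-37.0 dB, -145.9°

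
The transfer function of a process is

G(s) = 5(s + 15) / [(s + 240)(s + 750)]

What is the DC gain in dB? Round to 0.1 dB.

-67.6 dB

G(0) = 5·15 / (240·750) ≈ 0.00041667
20 log₁₀(0.00041667) ≈ -67.60 dB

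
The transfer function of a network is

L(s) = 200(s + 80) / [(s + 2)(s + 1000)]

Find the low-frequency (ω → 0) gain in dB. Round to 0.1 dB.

18.1 dB

L(0) = 200·80 / (2·1000) = 8
20 log₁₀(8) ≈ 18.06 dB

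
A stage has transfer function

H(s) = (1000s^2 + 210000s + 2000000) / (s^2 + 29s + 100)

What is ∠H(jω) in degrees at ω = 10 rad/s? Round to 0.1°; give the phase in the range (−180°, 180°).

-42.1°

Substitute s = j10:
Numerator: 1000(j10)^2 + 210000(j10) + 2000000 = 1900000 + j2100000
Denominator: (j10)^2 + 29(j10) + 100 = 0 + j290
|N| = √(1900000² + 2100000²) ≈ 2.832e+06, ∠N ≈ 47.86°
|D| = √(0² + 290²) ≈ 290, ∠D ≈ 90.00°
∠H = 47.86° − 90.00° = -42.14°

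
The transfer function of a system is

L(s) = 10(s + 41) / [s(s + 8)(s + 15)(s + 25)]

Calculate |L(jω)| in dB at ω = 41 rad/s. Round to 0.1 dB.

-75.8 dB

At s = jω = j41:
zero (s+41): 41 + j41 → |·| = √(41²+41²) = √3362 ≈ 57.983, ∠ = arctan(41/41) ≈ 45.00°
pole (s+8): 8 + j41 → |·| = √(8²+41²) = √1745 ≈ 41.773, ∠ = arctan(41/8) ≈ 78.96°
pole (s+15): 15 + j41 → |·| = √(15²+41²) = √1906 ≈ 43.658, ∠ = arctan(41/15) ≈ 69.90°
pole (s+25): 25 + j41 → |·| = √(25²+41²) = √2306 ≈ 48.021, ∠ = arctan(41/25) ≈ 58.63°
pole at origin: |s| = 41, ∠ = 90.00° (in denominator)
|L| = 10 · 57.983 / 3.5907e+06 ≈ 0.00016148
Gain = 20 log₁₀(0.00016148) ≈ -75.84 dB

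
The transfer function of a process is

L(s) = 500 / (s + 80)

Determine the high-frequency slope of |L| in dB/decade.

Each pole contributes −20 dB/decade at high frequency; each zero contributes +20 dB/decade.
Net: 0 zero(s) − 1 pole(s) → -20 dB/decade.

-20 dB/decade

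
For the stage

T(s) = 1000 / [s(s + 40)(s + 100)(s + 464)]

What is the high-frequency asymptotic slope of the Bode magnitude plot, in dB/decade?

-80 dB/decade

Each pole contributes −20 dB/decade at high frequency; each zero contributes +20 dB/decade.
Net: 0 zero(s) − 4 pole(s) → -80 dB/decade.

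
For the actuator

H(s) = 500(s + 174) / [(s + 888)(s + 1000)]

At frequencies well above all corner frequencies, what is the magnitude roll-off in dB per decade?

Each pole contributes −20 dB/decade at high frequency; each zero contributes +20 dB/decade.
Net: 1 zero(s) − 2 pole(s) → -20 dB/decade.

-20 dB/decade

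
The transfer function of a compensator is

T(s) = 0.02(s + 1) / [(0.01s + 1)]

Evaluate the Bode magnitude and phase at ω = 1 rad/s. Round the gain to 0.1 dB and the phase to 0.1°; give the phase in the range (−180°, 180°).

At ω = 1 rad/s:
zero (1 + j1·1) = 1 + j1 → |·| ≈ 1.4142, ∠ ≈ 45.00°
pole (1 + j1·0.01) = 1 + j0.01 → |·| ≈ 1, ∠ ≈ 0.57°
|T| = 0.02 · 1.4142 / (1) ≈ 0.028284
Gain = 20 log₁₀(0.028284) ≈ -30.97 dB
∠T = (45.00°) − (0.57°) = 44.43°

-31.0 dB, 44.4°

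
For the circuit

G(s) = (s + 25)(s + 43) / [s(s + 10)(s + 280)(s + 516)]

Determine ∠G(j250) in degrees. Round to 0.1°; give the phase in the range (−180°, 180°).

-80.8°

At s = jω = j250:
zero (s+25): 25 + j250 → |·| = √(25²+250²) = √63125 ≈ 251.25, ∠ = arctan(250/25) ≈ 84.29°
zero (s+43): 43 + j250 → |·| = √(43²+250²) = √64349 ≈ 253.67, ∠ = arctan(250/43) ≈ 80.24°
pole (s+10): 10 + j250 → |·| = √(10²+250²) = √62600 ≈ 250.2, ∠ = arctan(250/10) ≈ 87.71°
pole (s+280): 280 + j250 → |·| = √(280²+250²) = √140900 ≈ 375.37, ∠ = arctan(250/280) ≈ 41.76°
pole (s+516): 516 + j250 → |·| = √(516²+250²) = √328756 ≈ 573.37, ∠ = arctan(250/516) ≈ 25.85°
pole at origin: |s| = 250, ∠ = 90.00° (in denominator)
∠G = 164.53° − 245.32° = -80.79°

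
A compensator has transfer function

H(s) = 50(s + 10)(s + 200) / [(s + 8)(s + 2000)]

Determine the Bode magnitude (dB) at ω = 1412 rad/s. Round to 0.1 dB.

At s = jω = j1412:
zero (s+10): 10 + j1412 → |·| = √(10²+1412²) = √1993844 ≈ 1412, ∠ = arctan(1412/10) ≈ 89.59°
zero (s+200): 200 + j1412 → |·| = √(200²+1412²) = √2033744 ≈ 1426.1, ∠ = arctan(1412/200) ≈ 81.94°
pole (s+8): 8 + j1412 → |·| = √(8²+1412²) = √1993808 ≈ 1412, ∠ = arctan(1412/8) ≈ 89.68°
pole (s+2000): 2000 + j1412 → |·| = √(2000²+1412²) = √5993744 ≈ 2448.2, ∠ = arctan(1412/2000) ≈ 35.22°
|H| = 50 · 2.0137e+06 / 3.4569e+06 ≈ 29.126
Gain = 20 log₁₀(29.126) ≈ 29.29 dB

29.3 dB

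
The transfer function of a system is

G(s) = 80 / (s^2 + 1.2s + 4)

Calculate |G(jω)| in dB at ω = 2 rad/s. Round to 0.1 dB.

At s = jω = j2:
quadratic: (j2)² + 1.2·j2 + 4 = 0 + j2.4 → |·| ≈ 2.4, ∠ ≈ 90.00°
|G| = 80 / 2.4 ≈ 33.333
Gain = 20 log₁₀(33.333) ≈ 30.46 dB

30.5 dB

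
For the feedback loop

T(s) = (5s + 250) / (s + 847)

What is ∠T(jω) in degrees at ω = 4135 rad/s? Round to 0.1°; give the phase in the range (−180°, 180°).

Substitute s = j4135:
Numerator: 5(j4135) + 250 = 250 + j20675
Denominator: (j4135) + 847 = 847 + j4135
|N| = √(250² + 20675²) ≈ 20677, ∠N ≈ 89.31°
|D| = √(847² + 4135²) ≈ 4220.9, ∠D ≈ 78.42°
∠T = 89.31° − 78.42° = 10.89°

10.9°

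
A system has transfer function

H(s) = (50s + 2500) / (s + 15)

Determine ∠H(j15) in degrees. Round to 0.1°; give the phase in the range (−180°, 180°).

-28.3°

Substitute s = j15:
Numerator: 50(j15) + 2500 = 2500 + j750
Denominator: (j15) + 15 = 15 + j15
|N| = √(2500² + 750²) ≈ 2610.1, ∠N ≈ 16.70°
|D| = √(15² + 15²) ≈ 21.213, ∠D ≈ 45.00°
∠H = 16.70° − 45.00° = -28.30°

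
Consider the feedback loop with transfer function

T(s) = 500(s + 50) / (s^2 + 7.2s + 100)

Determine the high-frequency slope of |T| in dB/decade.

-20 dB/decade

Each pole contributes −20 dB/decade at high frequency; each zero contributes +20 dB/decade.
Net: 1 zero(s) − 2 pole(s) → -20 dB/decade.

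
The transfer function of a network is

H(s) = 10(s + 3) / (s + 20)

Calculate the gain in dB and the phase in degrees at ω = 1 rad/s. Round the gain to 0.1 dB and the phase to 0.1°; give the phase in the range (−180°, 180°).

At s = jω = j1:
zero (s+3): 3 + j1 → |·| = √(3²+1²) = √10 ≈ 3.1623, ∠ = arctan(1/3) ≈ 18.43°
pole (s+20): 20 + j1 → |·| = √(20²+1²) = √401 ≈ 20.025, ∠ = arctan(1/20) ≈ 2.86°
|H| = 10 · 3.1623 / 20.025 ≈ 1.5792
Gain = 20 log₁₀(1.5792) ≈ 3.97 dB
∠H = 18.43° − 2.86° = 15.57°

4.0 dB, 15.6°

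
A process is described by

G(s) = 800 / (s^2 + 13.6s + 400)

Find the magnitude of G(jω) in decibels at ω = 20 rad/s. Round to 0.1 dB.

9.4 dB

At s = jω = j20:
quadratic: (j20)² + 13.6·j20 + 400 = 0 + j272 → |·| ≈ 272, ∠ ≈ 90.00°
|G| = 800 / 272 ≈ 2.9412
Gain = 20 log₁₀(2.9412) ≈ 9.37 dB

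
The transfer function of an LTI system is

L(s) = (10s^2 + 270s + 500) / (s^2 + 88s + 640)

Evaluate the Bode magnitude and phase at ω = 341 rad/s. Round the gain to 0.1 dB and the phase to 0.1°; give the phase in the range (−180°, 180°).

19.8 dB, 10.0°

Substitute s = j341:
Numerator: 10(j341)^2 + 270(j341) + 500 = -1162310 + j92070
Denominator: (j341)^2 + 88(j341) + 640 = -115641 + j30008
|N| = √(1162310² + 92070²) ≈ 1.166e+06, ∠N ≈ 175.47°
|D| = √(115641² + 30008²) ≈ 1.1947e+05, ∠D ≈ 165.45°
|L| = 1.166e+06 / 1.1947e+05 ≈ 9.7598
Gain = 20 log₁₀(9.7598) ≈ 19.79 dB
∠L = 175.47° − 165.45° = 10.02°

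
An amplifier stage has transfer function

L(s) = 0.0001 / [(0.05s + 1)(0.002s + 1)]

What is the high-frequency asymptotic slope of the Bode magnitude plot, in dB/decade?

-40 dB/decade

Each pole contributes −20 dB/decade at high frequency; each zero contributes +20 dB/decade.
Net: 0 zero(s) − 2 pole(s) → -40 dB/decade.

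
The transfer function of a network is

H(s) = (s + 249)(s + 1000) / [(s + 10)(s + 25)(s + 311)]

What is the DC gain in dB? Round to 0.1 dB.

H(0) = 1·249·1000 / (10·25·311) ≈ 3.2026
20 log₁₀(3.2026) ≈ 10.11 dB

10.1 dB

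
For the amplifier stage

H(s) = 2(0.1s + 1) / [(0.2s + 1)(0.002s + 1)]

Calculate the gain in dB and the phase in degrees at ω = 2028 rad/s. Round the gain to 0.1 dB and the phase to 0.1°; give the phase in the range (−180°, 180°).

-12.4 dB, -76.3°

At ω = 2028 rad/s:
zero (1 + j2028·0.1) = 1 + j202.8 → |·| ≈ 202.8, ∠ ≈ 89.72°
pole (1 + j2028·0.2) = 1 + j405.6 → |·| ≈ 405.6, ∠ ≈ 89.86°
pole (1 + j2028·0.002) = 1 + j4.056 → |·| ≈ 4.1775, ∠ ≈ 76.15°
|H| = 2 · 202.8 / (405.6 · 4.1775) ≈ 0.23938
Gain = 20 log₁₀(0.23938) ≈ -12.42 dB
∠H = (89.72°) − (89.86° + 76.15°) = -76.29°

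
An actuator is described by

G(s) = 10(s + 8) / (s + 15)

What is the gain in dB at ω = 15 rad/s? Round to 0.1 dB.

At s = jω = j15:
zero (s+8): 8 + j15 → |·| = √(8²+15²) = √289 ≈ 17, ∠ = arctan(15/8) ≈ 61.93°
pole (s+15): 15 + j15 → |·| = √(15²+15²) = √450 ≈ 21.213, ∠ = arctan(15/15) ≈ 45.00°
|G| = 10 · 17 / 21.213 ≈ 8.014
Gain = 20 log₁₀(8.014) ≈ 18.08 dB

18.1 dB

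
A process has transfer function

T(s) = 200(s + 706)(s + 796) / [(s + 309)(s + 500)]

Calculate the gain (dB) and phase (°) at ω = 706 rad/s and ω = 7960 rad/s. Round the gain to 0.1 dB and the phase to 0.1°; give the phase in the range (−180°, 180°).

At s = jω = j706:
zero (s+706): 706 + j706 → |·| = √(706²+706²) = √996872 ≈ 998.43, ∠ = arctan(706/706) ≈ 45.00°
zero (s+796): 796 + j706 → |·| = √(796²+706²) = √1132052 ≈ 1064, ∠ = arctan(706/796) ≈ 41.57°
pole (s+309): 309 + j706 → |·| = √(309²+706²) = √593917 ≈ 770.66, ∠ = arctan(706/309) ≈ 66.36°
pole (s+500): 500 + j706 → |·| = √(500²+706²) = √748436 ≈ 865.12, ∠ = arctan(706/500) ≈ 54.69°
|T| = 200 · 1.0623e+06 / 6.6671e+05 ≈ 318.67
Gain = 20 log₁₀(318.67) ≈ 50.07 dB
∠T = 86.57° − 121.05° = -34.48°

At s = jω = j7960:
zero (s+706): 706 + j7960 → |·| = √(706²+7960²) = √63860036 ≈ 7991.2, ∠ = arctan(7960/706) ≈ 84.93°
zero (s+796): 796 + j7960 → |·| = √(796²+7960²) = √63995216 ≈ 7999.7, ∠ = arctan(7960/796) ≈ 84.29°
pole (s+309): 309 + j7960 → |·| = √(309²+7960²) = √63457081 ≈ 7966, ∠ = arctan(7960/309) ≈ 87.78°
pole (s+500): 500 + j7960 → |·| = √(500²+7960²) = √63611600 ≈ 7975.7, ∠ = arctan(7960/500) ≈ 86.41°
|T| = 200 · 6.3927e+07 / 6.3534e+07 ≈ 201.24
Gain = 20 log₁₀(201.24) ≈ 46.07 dB
∠T = 169.22° − 174.19° = -4.97°

ω = 706: 50.1 dB, -34.5°; ω = 7960: 46.1 dB, -5.0°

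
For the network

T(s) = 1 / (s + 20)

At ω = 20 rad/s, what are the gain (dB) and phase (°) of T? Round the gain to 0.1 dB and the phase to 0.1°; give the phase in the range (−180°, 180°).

At s = jω = j20:
pole (s+20): 20 + j20 → |·| = √(20²+20²) = √800 ≈ 28.284, ∠ = arctan(20/20) ≈ 45.00°
|T| = 1 / 28.284 ≈ 0.035356
Gain = 20 log₁₀(0.035356) ≈ -29.03 dB
∠T = 0.00° − 45.00° = -45.00°

-29.0 dB, -45.0°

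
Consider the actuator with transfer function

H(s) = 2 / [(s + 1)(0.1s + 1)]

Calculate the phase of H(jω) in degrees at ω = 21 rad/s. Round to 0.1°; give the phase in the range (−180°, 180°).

At ω = 21 rad/s:
pole (1 + j21·1) = 1 + j21 → |·| ≈ 21.024, ∠ ≈ 87.27°
pole (1 + j21·0.1) = 1 + j2.1 → |·| ≈ 2.3259, ∠ ≈ 64.54°
∠H = (0°) − (87.27° + 64.54°) = -151.81°

-151.8°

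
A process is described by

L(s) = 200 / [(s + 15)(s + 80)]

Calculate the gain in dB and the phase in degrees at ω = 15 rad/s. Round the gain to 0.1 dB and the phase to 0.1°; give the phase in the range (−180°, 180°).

At s = jω = j15:
pole (s+15): 15 + j15 → |·| = √(15²+15²) = √450 ≈ 21.213, ∠ = arctan(15/15) ≈ 45.00°
pole (s+80): 80 + j15 → |·| = √(80²+15²) = √6625 ≈ 81.394, ∠ = arctan(15/80) ≈ 10.62°
|L| = 200 / 1726.6 ≈ 0.11583
Gain = 20 log₁₀(0.11583) ≈ -18.72 dB
∠L = 0.00° − 55.62° = -55.62°

-18.7 dB, -55.6°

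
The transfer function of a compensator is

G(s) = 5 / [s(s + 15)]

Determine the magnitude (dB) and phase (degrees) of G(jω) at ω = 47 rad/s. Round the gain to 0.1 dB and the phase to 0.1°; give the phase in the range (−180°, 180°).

-53.3 dB, -162.3°

At s = jω = j47:
pole (s+15): 15 + j47 → |·| = √(15²+47²) = √2434 ≈ 49.336, ∠ = arctan(47/15) ≈ 72.30°
pole at origin: |s| = 47, ∠ = 90.00° (in denominator)
|G| = 5 / 2318.8 ≈ 0.0021563
Gain = 20 log₁₀(0.0021563) ≈ -53.33 dB
∠G = 0.00° − 162.30° = -162.30°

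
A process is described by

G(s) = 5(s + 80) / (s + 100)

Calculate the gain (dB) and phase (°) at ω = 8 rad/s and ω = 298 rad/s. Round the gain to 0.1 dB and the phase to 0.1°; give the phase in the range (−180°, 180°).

ω = 8: 12.1 dB, 1.1°; ω = 298: 13.8 dB, 3.5°

At s = jω = j8:
zero (s+80): 80 + j8 → |·| = √(80²+8²) = √6464 ≈ 80.399, ∠ = arctan(8/80) ≈ 5.71°
pole (s+100): 100 + j8 → |·| = √(100²+8²) = √10064 ≈ 100.32, ∠ = arctan(8/100) ≈ 4.57°
|G| = 5 · 80.399 / 100.32 ≈ 4.0071
Gain = 20 log₁₀(4.0071) ≈ 12.06 dB
∠G = 5.71° − 4.57° = 1.14°

At s = jω = j298:
zero (s+80): 80 + j298 → |·| = √(80²+298²) = √95204 ≈ 308.55, ∠ = arctan(298/80) ≈ 74.97°
pole (s+100): 100 + j298 → |·| = √(100²+298²) = √98804 ≈ 314.33, ∠ = arctan(298/100) ≈ 71.45°
|G| = 5 · 308.55 / 314.33 ≈ 4.9081
Gain = 20 log₁₀(4.9081) ≈ 13.82 dB
∠G = 74.97° − 71.45° = 3.52°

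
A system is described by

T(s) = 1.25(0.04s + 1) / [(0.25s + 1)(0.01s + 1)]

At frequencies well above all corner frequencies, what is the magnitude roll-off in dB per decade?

Each pole contributes −20 dB/decade at high frequency; each zero contributes +20 dB/decade.
Net: 1 zero(s) − 2 pole(s) → -20 dB/decade.

-20 dB/decade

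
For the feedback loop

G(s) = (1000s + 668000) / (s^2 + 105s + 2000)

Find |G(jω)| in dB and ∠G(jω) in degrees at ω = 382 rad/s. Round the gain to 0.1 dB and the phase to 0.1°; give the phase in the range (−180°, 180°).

14.2 dB, -134.7°

Substitute s = j382:
Numerator: 1000(j382) + 668000 = 668000 + j382000
Denominator: (j382)^2 + 105(j382) + 2000 = -143924 + j40110
|N| = √(668000² + 382000²) ≈ 7.6951e+05, ∠N ≈ 29.76°
|D| = √(143924² + 40110²) ≈ 1.4941e+05, ∠D ≈ 164.43°
|G| = 7.6951e+05 / 1.4941e+05 ≈ 5.1503
Gain = 20 log₁₀(5.1503) ≈ 14.24 dB
∠G = 29.76° − 164.43° = -134.67°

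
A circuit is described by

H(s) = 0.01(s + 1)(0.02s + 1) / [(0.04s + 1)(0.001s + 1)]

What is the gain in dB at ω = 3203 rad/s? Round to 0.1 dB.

At ω = 3203 rad/s:
zero (1 + j3203·1) = 1 + j3203 → |·| ≈ 3203, ∠ ≈ 89.98°
zero (1 + j3203·0.02) = 1 + j64.06 → |·| ≈ 64.068, ∠ ≈ 89.11°
pole (1 + j3203·0.04) = 1 + j128.12 → |·| ≈ 128.12, ∠ ≈ 89.55°
pole (1 + j3203·0.001) = 1 + j3.203 → |·| ≈ 3.3555, ∠ ≈ 72.66°
|H| = 0.01 · 3203 · 64.068 / (128.12 · 3.3555) ≈ 4.7734
Gain = 20 log₁₀(4.7734) ≈ 13.58 dB

13.6 dB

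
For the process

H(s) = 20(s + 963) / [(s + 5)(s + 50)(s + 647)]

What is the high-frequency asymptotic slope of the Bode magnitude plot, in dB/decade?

-40 dB/decade

Each pole contributes −20 dB/decade at high frequency; each zero contributes +20 dB/decade.
Net: 1 zero(s) − 3 pole(s) → -40 dB/decade.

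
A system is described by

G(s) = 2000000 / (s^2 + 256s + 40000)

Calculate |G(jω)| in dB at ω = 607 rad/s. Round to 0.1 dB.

At s = jω = j607:
quadratic: (j607)² + 256·j607 + 40000 = -328449 + j155392 → |·| ≈ 3.6335e+05, ∠ ≈ 154.68°
|G| = 2000000 / 3.6335e+05 ≈ 5.5043
Gain = 20 log₁₀(5.5043) ≈ 14.81 dB

14.8 dB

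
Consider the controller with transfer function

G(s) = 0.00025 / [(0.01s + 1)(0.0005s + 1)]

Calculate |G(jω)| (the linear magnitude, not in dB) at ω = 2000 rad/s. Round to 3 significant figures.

At ω = 2000 rad/s:
pole (1 + j2000·0.01) = 1 + j20 → |·| ≈ 20.025, ∠ ≈ 87.14°
pole (1 + j2000·0.0005) = 1 + j1 → |·| ≈ 1.4142, ∠ ≈ 45.00°
|G| = 0.00025 · 1 / (20.025 · 1.4142) ≈ 8.8279e-06

8.83e-06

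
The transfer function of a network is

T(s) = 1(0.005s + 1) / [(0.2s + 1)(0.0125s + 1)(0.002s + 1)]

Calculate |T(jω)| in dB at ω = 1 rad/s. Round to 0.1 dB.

At ω = 1 rad/s:
zero (1 + j1·0.005) = 1 + j0.005 → |·| ≈ 1, ∠ ≈ 0.29°
pole (1 + j1·0.2) = 1 + j0.2 → |·| ≈ 1.0198, ∠ ≈ 11.31°
pole (1 + j1·0.0125) = 1 + j0.0125 → |·| ≈ 1.0001, ∠ ≈ 0.72°
pole (1 + j1·0.002) = 1 + j0.002 → |·| ≈ 1, ∠ ≈ 0.11°
|T| = 1 · 1 / (1.0198 · 1.0001 · 1) ≈ 0.98049
Gain = 20 log₁₀(0.98049) ≈ -0.17 dB

-0.2 dB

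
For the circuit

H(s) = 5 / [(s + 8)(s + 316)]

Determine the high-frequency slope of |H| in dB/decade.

Each pole contributes −20 dB/decade at high frequency; each zero contributes +20 dB/decade.
Net: 0 zero(s) − 2 pole(s) → -40 dB/decade.

-40 dB/decade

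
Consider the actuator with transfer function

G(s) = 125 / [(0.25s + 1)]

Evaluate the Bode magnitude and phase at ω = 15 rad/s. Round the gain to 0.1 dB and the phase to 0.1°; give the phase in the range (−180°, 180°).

At ω = 15 rad/s:
pole (1 + j15·0.25) = 1 + j3.75 → |·| ≈ 3.881, ∠ ≈ 75.07°
|G| = 125 · 1 / (3.881) ≈ 32.208
Gain = 20 log₁₀(32.208) ≈ 30.16 dB
∠G = (0°) − (75.07°) = -75.07°

30.2 dB, -75.1°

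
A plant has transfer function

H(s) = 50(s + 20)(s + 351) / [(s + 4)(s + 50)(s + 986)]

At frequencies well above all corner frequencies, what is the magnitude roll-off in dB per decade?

Each pole contributes −20 dB/decade at high frequency; each zero contributes +20 dB/decade.
Net: 2 zero(s) − 3 pole(s) → -20 dB/decade.

-20 dB/decade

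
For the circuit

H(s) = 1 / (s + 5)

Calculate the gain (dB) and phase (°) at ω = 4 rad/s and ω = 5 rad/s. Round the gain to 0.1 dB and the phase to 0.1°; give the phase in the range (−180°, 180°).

ω = 4: -16.1 dB, -38.7°; ω = 5: -17.0 dB, -45.0°

At s = jω = j4:
pole (s+5): 5 + j4 → |·| = √(5²+4²) = √41 ≈ 6.4031, ∠ = arctan(4/5) ≈ 38.66°
|H| = 1 / 6.4031 ≈ 0.15617
Gain = 20 log₁₀(0.15617) ≈ -16.13 dB
∠H = 0.00° − 38.66° = -38.66°

At s = jω = j5:
pole (s+5): 5 + j5 → |·| = √(5²+5²) = √50 ≈ 7.0711, ∠ = arctan(5/5) ≈ 45.00°
|H| = 1 / 7.0711 ≈ 0.14142
Gain = 20 log₁₀(0.14142) ≈ -16.99 dB
∠H = 0.00° − 45.00° = -45.00°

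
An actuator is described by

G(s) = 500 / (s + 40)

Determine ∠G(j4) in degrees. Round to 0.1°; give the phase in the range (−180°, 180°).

At s = jω = j4:
pole (s+40): 40 + j4 → |·| = √(40²+4²) = √1616 ≈ 40.2, ∠ = arctan(4/40) ≈ 5.71°
∠G = 0.00° − 5.71° = -5.71°

-5.7°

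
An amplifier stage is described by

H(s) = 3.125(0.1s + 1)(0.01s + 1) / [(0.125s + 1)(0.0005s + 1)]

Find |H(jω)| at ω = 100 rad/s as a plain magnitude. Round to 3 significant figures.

At ω = 100 rad/s:
zero (1 + j100·0.1) = 1 + j10 → |·| ≈ 10.05, ∠ ≈ 84.29°
zero (1 + j100·0.01) = 1 + j1 → |·| ≈ 1.4142, ∠ ≈ 45.00°
pole (1 + j100·0.125) = 1 + j12.5 → |·| ≈ 12.54, ∠ ≈ 85.43°
pole (1 + j100·0.0005) = 1 + j0.05 → |·| ≈ 1.0012, ∠ ≈ 2.86°
|H| = 3.125 · 10.05 · 1.4142 / (12.54 · 1.0012) ≈ 3.5376

3.54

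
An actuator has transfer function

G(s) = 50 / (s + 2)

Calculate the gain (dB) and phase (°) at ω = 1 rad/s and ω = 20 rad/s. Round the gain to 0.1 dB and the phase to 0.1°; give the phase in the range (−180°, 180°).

Substitute s = j1:
Numerator: 50 = 50 + j0
Denominator: (j1) + 2 = 2 + j1
|N| = √(50² + 0²) ≈ 50, ∠N ≈ 0.00°
|D| = √(2² + 1²) ≈ 2.2361, ∠D ≈ 26.57°
|G| = 50 / 2.2361 ≈ 22.36
Gain = 20 log₁₀(22.36) ≈ 26.99 dB
∠G = 0.00° − 26.57° = -26.57°

Substitute s = j20:
Numerator: 50 = 50 + j0
Denominator: (j20) + 2 = 2 + j20
|N| = √(50² + 0²) ≈ 50, ∠N ≈ 0.00°
|D| = √(2² + 20²) ≈ 20.1, ∠D ≈ 84.29°
|G| = 50 / 20.1 ≈ 2.4876
Gain = 20 log₁₀(2.4876) ≈ 7.92 dB
∠G = 0.00° − 84.29° = -84.29°

ω = 1: 27.0 dB, -26.6°; ω = 20: 7.9 dB, -84.3°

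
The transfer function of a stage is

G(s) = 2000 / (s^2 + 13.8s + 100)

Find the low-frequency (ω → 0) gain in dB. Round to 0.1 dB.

G(0) = 2000 / 100 = 20
20 log₁₀(20) ≈ 26.02 dB

26.0 dB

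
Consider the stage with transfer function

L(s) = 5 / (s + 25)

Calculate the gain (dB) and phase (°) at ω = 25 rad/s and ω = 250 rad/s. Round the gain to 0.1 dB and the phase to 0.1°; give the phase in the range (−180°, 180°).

ω = 25: -17.0 dB, -45.0°; ω = 250: -34.0 dB, -84.3°

At s = jω = j25:
pole (s+25): 25 + j25 → |·| = √(25²+25²) = √1250 ≈ 35.355, ∠ = arctan(25/25) ≈ 45.00°
|L| = 5 / 35.355 ≈ 0.14142
Gain = 20 log₁₀(0.14142) ≈ -16.99 dB
∠L = 0.00° − 45.00° = -45.00°

At s = jω = j250:
pole (s+25): 25 + j250 → |·| = √(25²+250²) = √63125 ≈ 251.25, ∠ = arctan(250/25) ≈ 84.29°
|L| = 5 / 251.25 ≈ 0.0199
Gain = 20 log₁₀(0.0199) ≈ -34.02 dB
∠L = 0.00° − 84.29° = -84.29°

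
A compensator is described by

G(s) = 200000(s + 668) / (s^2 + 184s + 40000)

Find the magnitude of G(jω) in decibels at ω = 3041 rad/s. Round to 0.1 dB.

At s = jω = j3041:
zero (s+668): 668 + j3041 → |·| = √(668²+3041²) = √9693905 ≈ 3113.5, ∠ = arctan(3041/668) ≈ 77.61°
quadratic: (j3041)² + 184·j3041 + 40000 = -9207681 + j559544 → |·| ≈ 9.2247e+06, ∠ ≈ 176.52°
|G| = 200000 · 3113.5 / 9.2247e+06 ≈ 67.504
Gain = 20 log₁₀(67.504) ≈ 36.59 dB

36.6 dB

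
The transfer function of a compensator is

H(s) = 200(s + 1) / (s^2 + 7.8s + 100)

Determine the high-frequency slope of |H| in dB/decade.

Each pole contributes −20 dB/decade at high frequency; each zero contributes +20 dB/decade.
Net: 1 zero(s) − 2 pole(s) → -20 dB/decade.

-20 dB/decade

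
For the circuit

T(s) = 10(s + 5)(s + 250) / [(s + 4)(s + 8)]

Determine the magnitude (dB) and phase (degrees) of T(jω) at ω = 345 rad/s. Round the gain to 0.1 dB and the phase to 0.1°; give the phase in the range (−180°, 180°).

At s = jω = j345:
zero (s+5): 5 + j345 → |·| = √(5²+345²) = √119050 ≈ 345.04, ∠ = arctan(345/5) ≈ 89.17°
zero (s+250): 250 + j345 → |·| = √(250²+345²) = √181525 ≈ 426.06, ∠ = arctan(345/250) ≈ 54.07°
pole (s+4): 4 + j345 → |·| = √(4²+345²) = √119041 ≈ 345.02, ∠ = arctan(345/4) ≈ 89.34°
pole (s+8): 8 + j345 → |·| = √(8²+345²) = √119089 ≈ 345.09, ∠ = arctan(345/8) ≈ 88.67°
|T| = 10 · 1.4701e+05 / 1.1906e+05 ≈ 12.348
Gain = 20 log₁₀(12.348) ≈ 21.83 dB
∠T = 143.24° − 178.01° = -34.77°

21.8 dB, -34.8°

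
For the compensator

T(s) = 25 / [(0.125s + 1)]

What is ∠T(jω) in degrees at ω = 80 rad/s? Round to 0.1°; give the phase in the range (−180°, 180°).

-84.3°

At ω = 80 rad/s:
pole (1 + j80·0.125) = 1 + j10 → |·| ≈ 10.05, ∠ ≈ 84.29°
∠T = (0°) − (84.29°) = -84.29°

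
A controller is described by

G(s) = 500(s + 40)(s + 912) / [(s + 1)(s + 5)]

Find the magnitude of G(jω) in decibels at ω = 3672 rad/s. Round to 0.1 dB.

54.2 dB

At s = jω = j3672:
zero (s+40): 40 + j3672 → |·| = √(40²+3672²) = √13485184 ≈ 3672.2, ∠ = arctan(3672/40) ≈ 89.38°
zero (s+912): 912 + j3672 → |·| = √(912²+3672²) = √14315328 ≈ 3783.6, ∠ = arctan(3672/912) ≈ 76.05°
pole (s+1): 1 + j3672 → |·| = √(1²+3672²) = √13483585 ≈ 3672, ∠ = arctan(3672/1) ≈ 89.98°
pole (s+5): 5 + j3672 → |·| = √(5²+3672²) = √13483609 ≈ 3672, ∠ = arctan(3672/5) ≈ 89.92°
|G| = 500 · 1.3894e+07 / 1.3484e+07 ≈ 515.2
Gain = 20 log₁₀(515.2) ≈ 54.24 dB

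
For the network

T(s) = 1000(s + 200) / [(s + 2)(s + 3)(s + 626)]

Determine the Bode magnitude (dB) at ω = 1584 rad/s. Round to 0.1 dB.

At s = jω = j1584:
zero (s+200): 200 + j1584 → |·| = √(200²+1584²) = √2549056 ≈ 1596.6, ∠ = arctan(1584/200) ≈ 82.80°
pole (s+2): 2 + j1584 → |·| = √(2²+1584²) = √2509060 ≈ 1584, ∠ = arctan(1584/2) ≈ 89.93°
pole (s+3): 3 + j1584 → |·| = √(3²+1584²) = √2509065 ≈ 1584, ∠ = arctan(1584/3) ≈ 89.89°
pole (s+626): 626 + j1584 → |·| = √(626²+1584²) = √2900932 ≈ 1703.2, ∠ = arctan(1584/626) ≈ 68.44°
|T| = 1000 · 1596.6 / 4.2734e+09 ≈ 0.00037361
Gain = 20 log₁₀(0.00037361) ≈ -68.55 dB

-68.6 dB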